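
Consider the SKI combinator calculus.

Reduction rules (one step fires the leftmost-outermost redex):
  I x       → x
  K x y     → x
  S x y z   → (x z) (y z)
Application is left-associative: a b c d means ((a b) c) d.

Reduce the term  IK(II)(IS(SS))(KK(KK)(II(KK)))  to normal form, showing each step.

  start: IK(II)(IS(SS))(KK(KK)(II(KK)))
  step 1: K(II)(IS(SS))(KK(KK)(II(KK)))
  step 2: II(KK(KK)(II(KK)))
  step 3: I(KK(KK)(II(KK)))
  step 4: KK(KK)(II(KK))
  step 5: K(II(KK))
  step 6: K(I(KK))
  step 7: K(KK)

Answer: normal form = K(KK)  (in 7 steps)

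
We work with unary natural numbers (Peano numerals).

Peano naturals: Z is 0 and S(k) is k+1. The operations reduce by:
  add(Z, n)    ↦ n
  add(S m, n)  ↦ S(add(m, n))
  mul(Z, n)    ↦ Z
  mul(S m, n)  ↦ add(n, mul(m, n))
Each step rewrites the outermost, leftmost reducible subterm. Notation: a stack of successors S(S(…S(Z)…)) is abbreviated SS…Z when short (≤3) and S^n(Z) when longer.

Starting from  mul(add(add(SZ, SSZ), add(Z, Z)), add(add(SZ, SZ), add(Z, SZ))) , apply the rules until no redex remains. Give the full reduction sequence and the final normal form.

Answer: normal form = S^9(Z)  (in 41 steps)

Derivation:
  start: mul(add(add(SZ, SSZ), add(Z, Z)), add(add(SZ, SZ), add(Z, SZ)))
  step 1: mul(add(S(add(Z, SSZ)), add(Z, Z)), add(add(SZ, SZ), add(Z, SZ)))
  step 2: mul(S(add(add(Z, SSZ), add(Z, Z))), add(add(SZ, SZ), add(Z, SZ)))
  step 3: add(add(add(SZ, SZ), add(Z, SZ)), mul(add(add(Z, SSZ), add(Z, Z)), add(add(SZ, SZ), add(Z, SZ))))
  step 4: add(add(S(add(Z, SZ)), add(Z, SZ)), mul(add(add(Z, SSZ), add(Z, Z)), add(add(SZ, SZ), add(Z, SZ))))
  step 5: add(S(add(add(Z, SZ), add(Z, SZ))), mul(add(add(Z, SSZ), add(Z, Z)), add(add(SZ, SZ), add(Z, SZ))))
  step 6: S(add(add(add(Z, SZ), add(Z, SZ)), mul(add(add(Z, SSZ), add(Z, Z)), add(add(SZ, SZ), add(Z, SZ)))))
  step 7: S(add(add(SZ, add(Z, SZ)), mul(add(add(Z, SSZ), add(Z, Z)), add(add(SZ, SZ), add(Z, SZ)))))
  step 8: S(add(S(add(Z, add(Z, SZ))), mul(add(add(Z, SSZ), add(Z, Z)), add(add(SZ, SZ), add(Z, SZ)))))
  step 9: S(S(add(add(Z, add(Z, SZ)), mul(add(add(Z, SSZ), add(Z, Z)), add(add(SZ, SZ), add(Z, SZ))))))
  step 10: S(S(add(add(Z, SZ), mul(add(add(Z, SSZ), add(Z, Z)), add(add(SZ, SZ), add(Z, SZ))))))
  step 11: S(S(add(SZ, mul(add(add(Z, SSZ), add(Z, Z)), add(add(SZ, SZ), add(Z, SZ))))))
  step 12: S(S(S(add(Z, mul(add(add(Z, SSZ), add(Z, Z)), add(add(SZ, SZ), add(Z, SZ)))))))
  step 13: S(S(S(mul(add(add(Z, SSZ), add(Z, Z)), add(add(SZ, SZ), add(Z, SZ))))))
  step 14: S(S(S(mul(add(SSZ, add(Z, Z)), add(add(SZ, SZ), add(Z, SZ))))))
  step 15: S(S(S(mul(S(add(SZ, add(Z, Z))), add(add(SZ, SZ), add(Z, SZ))))))
  step 16: S(S(S(add(add(add(SZ, SZ), add(Z, SZ)), mul(add(SZ, add(Z, Z)), add(add(SZ, SZ), add(Z, SZ)))))))
  step 17: S(S(S(add(add(S(add(Z, SZ)), add(Z, SZ)), mul(add(SZ, add(Z, Z)), add(add(SZ, SZ), add(Z, SZ)))))))
  step 18: S(S(S(add(S(add(add(Z, SZ), add(Z, SZ))), mul(add(SZ, add(Z, Z)), add(add(SZ, SZ), add(Z, SZ)))))))
  step 19: S(S(S(S(add(add(add(Z, SZ), add(Z, SZ)), mul(add(SZ, add(Z, Z)), add(add(SZ, SZ), add(Z, SZ))))))))
  step 20: S(S(S(S(add(add(SZ, add(Z, SZ)), mul(add(SZ, add(Z, Z)), add(add(SZ, SZ), add(Z, SZ))))))))
  step 21: S(S(S(S(add(S(add(Z, add(Z, SZ))), mul(add(SZ, add(Z, Z)), add(add(SZ, SZ), add(Z, SZ))))))))
  step 22: S(S(S(S(S(add(add(Z, add(Z, SZ)), mul(add(SZ, add(Z, Z)), add(add(SZ, SZ), add(Z, SZ)))))))))
  step 23: S(S(S(S(S(add(add(Z, SZ), mul(add(SZ, add(Z, Z)), add(add(SZ, SZ), add(Z, SZ)))))))))
  step 24: S(S(S(S(S(add(SZ, mul(add(SZ, add(Z, Z)), add(add(SZ, SZ), add(Z, SZ)))))))))
  step 25: S(S(S(S(S(S(add(Z, mul(add(SZ, add(Z, Z)), add(add(SZ, SZ), add(Z, SZ))))))))))
  step 26: S(S(S(S(S(S(mul(add(SZ, add(Z, Z)), add(add(SZ, SZ), add(Z, SZ)))))))))
  step 27: S(S(S(S(S(S(mul(S(add(Z, add(Z, Z))), add(add(SZ, SZ), add(Z, SZ)))))))))
  step 28: S(S(S(S(S(S(add(add(add(SZ, SZ), add(Z, SZ)), mul(add(Z, add(Z, Z)), add(add(SZ, SZ), add(Z, SZ))))))))))
  step 29: S(S(S(S(S(S(add(add(S(add(Z, SZ)), add(Z, SZ)), mul(add(Z, add(Z, Z)), add(add(SZ, SZ), add(Z, SZ))))))))))
  step 30: S(S(S(S(S(S(add(S(add(add(Z, SZ), add(Z, SZ))), mul(add(Z, add(Z, Z)), add(add(SZ, SZ), add(Z, SZ))))))))))
  step 31: S(S(S(S(S(S(S(add(add(add(Z, SZ), add(Z, SZ)), mul(add(Z, add(Z, Z)), add(add(SZ, SZ), add(Z, SZ)))))))))))
  step 32: S(S(S(S(S(S(S(add(add(SZ, add(Z, SZ)), mul(add(Z, add(Z, Z)), add(add(SZ, SZ), add(Z, SZ)))))))))))
  step 33: S(S(S(S(S(S(S(add(S(add(Z, add(Z, SZ))), mul(add(Z, add(Z, Z)), add(add(SZ, SZ), add(Z, SZ)))))))))))
  step 34: S(S(S(S(S(S(S(S(add(add(Z, add(Z, SZ)), mul(add(Z, add(Z, Z)), add(add(SZ, SZ), add(Z, SZ))))))))))))
  step 35: S(S(S(S(S(S(S(S(add(add(Z, SZ), mul(add(Z, add(Z, Z)), add(add(SZ, SZ), add(Z, SZ))))))))))))
  step 36: S(S(S(S(S(S(S(S(add(SZ, mul(add(Z, add(Z, Z)), add(add(SZ, SZ), add(Z, SZ))))))))))))
  step 37: S(S(S(S(S(S(S(S(S(add(Z, mul(add(Z, add(Z, Z)), add(add(SZ, SZ), add(Z, SZ)))))))))))))
  step 38: S(S(S(S(S(S(S(S(S(mul(add(Z, add(Z, Z)), add(add(SZ, SZ), add(Z, SZ))))))))))))
  step 39: S(S(S(S(S(S(S(S(S(mul(add(Z, Z), add(add(SZ, SZ), add(Z, SZ))))))))))))
  step 40: S(S(S(S(S(S(S(S(S(mul(Z, add(add(SZ, SZ), add(Z, SZ))))))))))))
  step 41: S^9(Z)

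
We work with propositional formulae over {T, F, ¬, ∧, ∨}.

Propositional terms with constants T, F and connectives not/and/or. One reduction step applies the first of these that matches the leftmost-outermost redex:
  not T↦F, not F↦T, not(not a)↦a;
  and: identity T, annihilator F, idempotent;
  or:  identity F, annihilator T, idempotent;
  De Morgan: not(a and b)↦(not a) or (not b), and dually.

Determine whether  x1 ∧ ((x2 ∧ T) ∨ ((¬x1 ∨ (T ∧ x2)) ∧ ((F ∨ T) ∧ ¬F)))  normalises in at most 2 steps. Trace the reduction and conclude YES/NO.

Answer: NO — after 2 steps the term is x1 ∧ (x2 ∨ ((¬x1 ∨ x2) ∧ ((F ∨ T) ∧ ¬F))), not yet normal

Reduction:
  start: x1 ∧ ((x2 ∧ T) ∨ ((¬x1 ∨ (T ∧ x2)) ∧ ((F ∨ T) ∧ ¬F)))
  [1] x1 ∧ (x2 ∨ ((¬x1 ∨ (T ∧ x2)) ∧ ((F ∨ T) ∧ ¬F)))
  [2] x1 ∧ (x2 ∨ ((¬x1 ∨ x2) ∧ ((F ∨ T) ∧ ¬F)))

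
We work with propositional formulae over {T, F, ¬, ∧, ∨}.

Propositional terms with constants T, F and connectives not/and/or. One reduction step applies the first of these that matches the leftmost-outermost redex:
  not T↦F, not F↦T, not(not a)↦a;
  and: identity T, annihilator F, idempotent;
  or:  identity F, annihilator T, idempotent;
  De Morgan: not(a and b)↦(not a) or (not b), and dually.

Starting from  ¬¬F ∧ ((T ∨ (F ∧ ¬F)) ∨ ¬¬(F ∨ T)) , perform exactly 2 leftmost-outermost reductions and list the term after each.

  start: ¬¬F ∧ ((T ∨ (F ∧ ¬F)) ∨ ¬¬(F ∨ T))
  [1] F ∧ ((T ∨ (F ∧ ¬F)) ∨ ¬¬(F ∨ T))
  [2] F

Answer: after 2 steps: F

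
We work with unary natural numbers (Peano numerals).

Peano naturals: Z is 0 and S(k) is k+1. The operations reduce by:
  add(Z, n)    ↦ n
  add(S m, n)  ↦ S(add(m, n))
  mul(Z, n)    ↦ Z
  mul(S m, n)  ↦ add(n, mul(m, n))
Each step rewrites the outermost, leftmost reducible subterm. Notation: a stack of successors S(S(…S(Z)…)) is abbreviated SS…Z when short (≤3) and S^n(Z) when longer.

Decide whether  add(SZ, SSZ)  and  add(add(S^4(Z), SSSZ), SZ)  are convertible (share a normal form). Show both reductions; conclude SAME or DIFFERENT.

Term A:
  start: add(SZ, SSZ)
  step 1: S(add(Z, SSZ))
  step 2: SSSZ

Term B:
  start: add(add(S^4(Z), SSSZ), SZ)
  step 1: add(S(add(SSSZ, SSSZ)), SZ)
  step 2: S(add(add(SSSZ, SSSZ), SZ))
  step 3: S(add(S(add(SSZ, SSSZ)), SZ))
  step 4: S(S(add(add(SSZ, SSSZ), SZ)))
  step 5: S(S(add(S(add(SZ, SSSZ)), SZ)))
  step 6: S(S(S(add(add(SZ, SSSZ), SZ))))
  step 7: S(S(S(add(S(add(Z, SSSZ)), SZ))))
  step 8: S(S(S(S(add(add(Z, SSSZ), SZ)))))
  step 9: S(S(S(S(add(SSSZ, SZ)))))
  step 10: S(S(S(S(S(add(SSZ, SZ))))))
  step 11: S(S(S(S(S(S(add(SZ, SZ)))))))
  step 12: S(S(S(S(S(S(S(add(Z, SZ))))))))
  step 13: S^8(Z)

Answer: DIFFERENT — A ⇓ SSSZ, B ⇓ S^8(Z)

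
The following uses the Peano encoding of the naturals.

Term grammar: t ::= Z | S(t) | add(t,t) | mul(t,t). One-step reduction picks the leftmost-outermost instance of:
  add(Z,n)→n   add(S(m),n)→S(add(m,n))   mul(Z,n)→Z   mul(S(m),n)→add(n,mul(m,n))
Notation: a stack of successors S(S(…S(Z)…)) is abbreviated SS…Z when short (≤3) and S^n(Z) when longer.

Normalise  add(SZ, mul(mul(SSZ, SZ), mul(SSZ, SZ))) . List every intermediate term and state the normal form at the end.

Answer: normal form = S^5(Z)  (in 32 steps)

Working:
  start: add(SZ, mul(mul(SSZ, SZ), mul(SSZ, SZ)))
  step 1: S(add(Z, mul(mul(SSZ, SZ), mul(SSZ, SZ))))
  step 2: S(mul(mul(SSZ, SZ), mul(SSZ, SZ)))
  step 3: S(mul(add(SZ, mul(SZ, SZ)), mul(SSZ, SZ)))
  step 4: S(mul(S(add(Z, mul(SZ, SZ))), mul(SSZ, SZ)))
  step 5: S(add(mul(SSZ, SZ), mul(add(Z, mul(SZ, SZ)), mul(SSZ, SZ))))
  step 6: S(add(add(SZ, mul(SZ, SZ)), mul(add(Z, mul(SZ, SZ)), mul(SSZ, SZ))))
  step 7: S(add(S(add(Z, mul(SZ, SZ))), mul(add(Z, mul(SZ, SZ)), mul(SSZ, SZ))))
  step 8: S(S(add(add(Z, mul(SZ, SZ)), mul(add(Z, mul(SZ, SZ)), mul(SSZ, SZ)))))
  step 9: S(S(add(mul(SZ, SZ), mul(add(Z, mul(SZ, SZ)), mul(SSZ, SZ)))))
  step 10: S(S(add(add(SZ, mul(Z, SZ)), mul(add(Z, mul(SZ, SZ)), mul(SSZ, SZ)))))
  step 11: S(S(add(S(add(Z, mul(Z, SZ))), mul(add(Z, mul(SZ, SZ)), mul(SSZ, SZ)))))
  step 12: S(S(S(add(add(Z, mul(Z, SZ)), mul(add(Z, mul(SZ, SZ)), mul(SSZ, SZ))))))
  step 13: S(S(S(add(mul(Z, SZ), mul(add(Z, mul(SZ, SZ)), mul(SSZ, SZ))))))
  step 14: S(S(S(add(Z, mul(add(Z, mul(SZ, SZ)), mul(SSZ, SZ))))))
  step 15: S(S(S(mul(add(Z, mul(SZ, SZ)), mul(SSZ, SZ)))))
  step 16: S(S(S(mul(mul(SZ, SZ), mul(SSZ, SZ)))))
  step 17: S(S(S(mul(add(SZ, mul(Z, SZ)), mul(SSZ, SZ)))))
  step 18: S(S(S(mul(S(add(Z, mul(Z, SZ))), mul(SSZ, SZ)))))
  step 19: S(S(S(add(mul(SSZ, SZ), mul(add(Z, mul(Z, SZ)), mul(SSZ, SZ))))))
  step 20: S(S(S(add(add(SZ, mul(SZ, SZ)), mul(add(Z, mul(Z, SZ)), mul(SSZ, SZ))))))
  step 21: S(S(S(add(S(add(Z, mul(SZ, SZ))), mul(add(Z, mul(Z, SZ)), mul(SSZ, SZ))))))
  step 22: S(S(S(S(add(add(Z, mul(SZ, SZ)), mul(add(Z, mul(Z, SZ)), mul(SSZ, SZ)))))))
  step 23: S(S(S(S(add(mul(SZ, SZ), mul(add(Z, mul(Z, SZ)), mul(SSZ, SZ)))))))
  step 24: S(S(S(S(add(add(SZ, mul(Z, SZ)), mul(add(Z, mul(Z, SZ)), mul(SSZ, SZ)))))))
  step 25: S(S(S(S(add(S(add(Z, mul(Z, SZ))), mul(add(Z, mul(Z, SZ)), mul(SSZ, SZ)))))))
  step 26: S(S(S(S(S(add(add(Z, mul(Z, SZ)), mul(add(Z, mul(Z, SZ)), mul(SSZ, SZ))))))))
  step 27: S(S(S(S(S(add(mul(Z, SZ), mul(add(Z, mul(Z, SZ)), mul(SSZ, SZ))))))))
  step 28: S(S(S(S(S(add(Z, mul(add(Z, mul(Z, SZ)), mul(SSZ, SZ))))))))
  step 29: S(S(S(S(S(mul(add(Z, mul(Z, SZ)), mul(SSZ, SZ)))))))
  step 30: S(S(S(S(S(mul(mul(Z, SZ), mul(SSZ, SZ)))))))
  step 31: S(S(S(S(S(mul(Z, mul(SSZ, SZ)))))))
  step 32: S^5(Z)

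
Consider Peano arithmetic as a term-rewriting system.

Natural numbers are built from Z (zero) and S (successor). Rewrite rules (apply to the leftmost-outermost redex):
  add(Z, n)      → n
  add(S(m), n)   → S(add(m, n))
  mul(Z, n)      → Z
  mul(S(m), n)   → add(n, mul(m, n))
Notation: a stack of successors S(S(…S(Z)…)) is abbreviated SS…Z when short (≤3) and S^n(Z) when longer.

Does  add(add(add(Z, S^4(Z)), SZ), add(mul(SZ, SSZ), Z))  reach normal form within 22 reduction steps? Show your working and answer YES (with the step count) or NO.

  start: add(add(add(Z, S^4(Z)), SZ), add(mul(SZ, SSZ), Z))
  [1] add(add(S^4(Z), SZ), add(mul(SZ, SSZ), Z))
  [2] add(S(add(SSSZ, SZ)), add(mul(SZ, SSZ), Z))
  [3] S(add(add(SSSZ, SZ), add(mul(SZ, SSZ), Z)))
  [4] S(add(S(add(SSZ, SZ)), add(mul(SZ, SSZ), Z)))
  [5] S(S(add(add(SSZ, SZ), add(mul(SZ, SSZ), Z))))
  [6] S(S(add(S(add(SZ, SZ)), add(mul(SZ, SSZ), Z))))
  [7] S(S(S(add(add(SZ, SZ), add(mul(SZ, SSZ), Z)))))
  [8] S(S(S(add(S(add(Z, SZ)), add(mul(SZ, SSZ), Z)))))
  [9] S(S(S(S(add(add(Z, SZ), add(mul(SZ, SSZ), Z))))))
  [10] S(S(S(S(add(SZ, add(mul(SZ, SSZ), Z))))))
  [11] S(S(S(S(S(add(Z, add(mul(SZ, SSZ), Z)))))))
  [12] S(S(S(S(S(add(mul(SZ, SSZ), Z))))))
  [13] S(S(S(S(S(add(add(SSZ, mul(Z, SSZ)), Z))))))
  [14] S(S(S(S(S(add(S(add(SZ, mul(Z, SSZ))), Z))))))
  [15] S(S(S(S(S(S(add(add(SZ, mul(Z, SSZ)), Z)))))))
  [16] S(S(S(S(S(S(add(S(add(Z, mul(Z, SSZ))), Z)))))))
  [17] S(S(S(S(S(S(S(add(add(Z, mul(Z, SSZ)), Z))))))))
  [18] S(S(S(S(S(S(S(add(mul(Z, SSZ), Z))))))))
  [19] S(S(S(S(S(S(S(add(Z, Z))))))))
  [20] S^7(Z)

Answer: YES — reaches normal form S^7(Z) in 20 ≤ 22 steps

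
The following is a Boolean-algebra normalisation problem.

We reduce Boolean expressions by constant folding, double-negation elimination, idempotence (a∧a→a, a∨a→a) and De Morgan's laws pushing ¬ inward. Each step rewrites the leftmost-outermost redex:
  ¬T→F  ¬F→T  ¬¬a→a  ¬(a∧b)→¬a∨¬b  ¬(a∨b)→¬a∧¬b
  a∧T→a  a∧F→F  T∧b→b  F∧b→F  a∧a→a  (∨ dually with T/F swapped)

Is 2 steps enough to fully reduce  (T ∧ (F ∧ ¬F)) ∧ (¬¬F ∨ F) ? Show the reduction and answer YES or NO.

Answer: NO — after 2 steps the term is F ∧ (¬¬F ∨ F), not yet normal

Derivation:
  start: (T ∧ (F ∧ ¬F)) ∧ (¬¬F ∨ F)
  step 1: (F ∧ ¬F) ∧ (¬¬F ∨ F)
  step 2: F ∧ (¬¬F ∨ F)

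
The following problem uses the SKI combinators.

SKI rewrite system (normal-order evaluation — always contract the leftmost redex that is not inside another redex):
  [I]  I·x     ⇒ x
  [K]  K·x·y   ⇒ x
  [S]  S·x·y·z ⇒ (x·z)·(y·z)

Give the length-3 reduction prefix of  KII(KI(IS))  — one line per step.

  start: KII(KI(IS))
  →1  I(KI(IS))
  →2  KI(IS)
  →3  I

Answer: after 3 steps: I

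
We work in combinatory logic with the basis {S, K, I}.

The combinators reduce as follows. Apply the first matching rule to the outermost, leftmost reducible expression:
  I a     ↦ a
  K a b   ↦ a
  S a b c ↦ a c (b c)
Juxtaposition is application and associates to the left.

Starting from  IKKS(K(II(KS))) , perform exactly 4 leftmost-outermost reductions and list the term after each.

  start: IKKS(K(II(KS)))
  step 1: KKS(K(II(KS)))
  step 2: K(K(II(KS)))
  step 3: K(K(I(KS)))
  step 4: K(K(KS))

Answer: after 4 steps: K(K(KS))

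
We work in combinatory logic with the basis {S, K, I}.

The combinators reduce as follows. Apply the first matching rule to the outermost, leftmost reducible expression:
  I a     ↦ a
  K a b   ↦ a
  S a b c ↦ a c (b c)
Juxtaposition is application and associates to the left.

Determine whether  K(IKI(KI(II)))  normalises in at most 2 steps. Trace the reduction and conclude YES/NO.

  start: K(IKI(KI(II)))
  →1  K(KI(KI(II)))
  →2  KI

Answer: YES — reaches normal form KI in 2 ≤ 2 steps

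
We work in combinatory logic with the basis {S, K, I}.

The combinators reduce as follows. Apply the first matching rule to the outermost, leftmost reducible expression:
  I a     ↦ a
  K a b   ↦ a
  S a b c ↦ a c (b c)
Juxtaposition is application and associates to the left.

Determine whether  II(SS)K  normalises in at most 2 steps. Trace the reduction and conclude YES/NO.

Answer: YES — reaches normal form SSK in 2 ≤ 2 steps

Working:
  start: II(SS)K
  step 1: I(SS)K
  step 2: SSK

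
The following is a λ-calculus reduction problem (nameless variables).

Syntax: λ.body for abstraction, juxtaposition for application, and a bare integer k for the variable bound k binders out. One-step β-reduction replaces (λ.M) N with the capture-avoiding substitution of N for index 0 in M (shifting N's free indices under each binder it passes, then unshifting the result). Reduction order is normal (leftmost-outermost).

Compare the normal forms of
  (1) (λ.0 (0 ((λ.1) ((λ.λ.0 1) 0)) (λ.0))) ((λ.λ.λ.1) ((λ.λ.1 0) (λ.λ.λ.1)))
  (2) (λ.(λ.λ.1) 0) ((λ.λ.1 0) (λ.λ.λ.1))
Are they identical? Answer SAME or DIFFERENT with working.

Answer: DIFFERENT — A ⇓ λ.λ.λ.1, B ⇓ λ.λ.λ.λ.1

Working:
Term A:
  start: (λ.0 (0 ((λ.1) ((λ.λ.0 1) 0)) (λ.0))) ((λ.λ.λ.1) ((λ.λ.1 0) (λ.λ.λ.1)))
  →1  (λ.λ.λ.1) ((λ.λ.1 0) (λ.λ.λ.1)) ((λ.λ.λ.1) ((λ.λ.1 0) (λ.λ.λ.1)) ((λ.(λ.λ.λ.1) ((λ.λ.1 0) (λ.λ.λ.1))) ((λ.λ.0 1) ((λ.λ.λ.1) ((λ.λ.1 0) (λ.λ.λ.1))))) (λ.0))
  →2  (λ.λ.1) ((λ.λ.λ.1) ((λ.λ.1 0) (λ.λ.λ.1)) ((λ.(λ.λ.λ.1) ((λ.λ.1 0) (λ.λ.λ.1))) ((λ.λ.0 1) ((λ.λ.λ.1) ((λ.λ.1 0) (λ.λ.λ.1))))) (λ.0))
  →3  λ.(λ.λ.λ.1) ((λ.λ.1 0) (λ.λ.λ.1)) ((λ.(λ.λ.λ.1) ((λ.λ.1 0) (λ.λ.λ.1))) ((λ.λ.0 1) ((λ.λ.λ.1) ((λ.λ.1 0) (λ.λ.λ.1))))) (λ.0)
  →4  λ.(λ.λ.1) ((λ.(λ.λ.λ.1) ((λ.λ.1 0) (λ.λ.λ.1))) ((λ.λ.0 1) ((λ.λ.λ.1) ((λ.λ.1 0) (λ.λ.λ.1))))) (λ.0)
  →5  λ.(λ.(λ.(λ.λ.λ.1) ((λ.λ.1 0) (λ.λ.λ.1))) ((λ.λ.0 1) ((λ.λ.λ.1) ((λ.λ.1 0) (λ.λ.λ.1))))) (λ.0)
  →6  λ.(λ.(λ.λ.λ.1) ((λ.λ.1 0) (λ.λ.λ.1))) ((λ.λ.0 1) ((λ.λ.λ.1) ((λ.λ.1 0) (λ.λ.λ.1))))
  →7  λ.(λ.λ.λ.1) ((λ.λ.1 0) (λ.λ.λ.1))
  →8  λ.λ.λ.1

Term B:
  start: (λ.(λ.λ.1) 0) ((λ.λ.1 0) (λ.λ.λ.1))
  →1  (λ.λ.1) ((λ.λ.1 0) (λ.λ.λ.1))
  →2  λ.(λ.λ.1 0) (λ.λ.λ.1)
  →3  λ.λ.(λ.λ.λ.1) 0
  →4  λ.λ.λ.λ.1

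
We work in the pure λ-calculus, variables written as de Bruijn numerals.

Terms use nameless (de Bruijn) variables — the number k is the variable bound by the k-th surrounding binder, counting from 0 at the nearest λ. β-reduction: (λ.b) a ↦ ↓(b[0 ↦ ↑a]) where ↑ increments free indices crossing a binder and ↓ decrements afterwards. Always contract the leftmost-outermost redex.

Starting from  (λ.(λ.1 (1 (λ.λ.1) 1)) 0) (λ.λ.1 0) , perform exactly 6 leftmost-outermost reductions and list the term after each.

  start: (λ.(λ.1 (1 (λ.λ.1) 1)) 0) (λ.λ.1 0)
  step 1: (λ.(λ.λ.1 0) ((λ.λ.1 0) (λ.λ.1) (λ.λ.1 0))) (λ.λ.1 0)
  step 2: (λ.λ.1 0) ((λ.λ.1 0) (λ.λ.1) (λ.λ.1 0))
  step 3: λ.(λ.λ.1 0) (λ.λ.1) (λ.λ.1 0) 0
  step 4: λ.(λ.(λ.λ.1) 0) (λ.λ.1 0) 0
  step 5: λ.(λ.λ.1) (λ.λ.1 0) 0
  step 6: λ.(λ.λ.λ.1 0) 0

Answer: after 6 steps: λ.(λ.λ.λ.1 0) 0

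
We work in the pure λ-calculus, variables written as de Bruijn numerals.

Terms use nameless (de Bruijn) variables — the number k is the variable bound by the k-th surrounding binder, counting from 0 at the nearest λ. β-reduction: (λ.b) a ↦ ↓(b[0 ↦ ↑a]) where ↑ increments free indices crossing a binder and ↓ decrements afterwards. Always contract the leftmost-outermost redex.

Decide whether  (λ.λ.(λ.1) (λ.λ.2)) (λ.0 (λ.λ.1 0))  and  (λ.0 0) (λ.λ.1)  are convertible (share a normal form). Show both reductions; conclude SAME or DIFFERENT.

Answer: DIFFERENT — A ⇓ λ.0, B ⇓ λ.λ.λ.1

Working:
Term A:
  start: (λ.λ.(λ.1) (λ.λ.2)) (λ.0 (λ.λ.1 0))
  step 1: λ.(λ.1) (λ.λ.2)
  step 2: λ.0

Term B:
  start: (λ.0 0) (λ.λ.1)
  step 1: (λ.λ.1) (λ.λ.1)
  step 2: λ.λ.λ.1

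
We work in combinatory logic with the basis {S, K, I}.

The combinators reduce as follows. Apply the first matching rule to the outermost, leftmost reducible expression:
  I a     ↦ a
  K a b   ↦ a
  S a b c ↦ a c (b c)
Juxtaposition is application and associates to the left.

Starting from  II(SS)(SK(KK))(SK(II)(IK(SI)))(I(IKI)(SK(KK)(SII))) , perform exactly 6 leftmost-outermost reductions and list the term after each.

  start: II(SS)(SK(KK))(SK(II)(IK(SI)))(I(IKI)(SK(KK)(SII)))
  →1  I(SS)(SK(KK))(SK(II)(IK(SI)))(I(IKI)(SK(KK)(SII)))
  →2  SS(SK(KK))(SK(II)(IK(SI)))(I(IKI)(SK(KK)(SII)))
  →3  S(SK(II)(IK(SI)))(SK(KK)(SK(II)(IK(SI))))(I(IKI)(SK(KK)(SII)))
  →4  SK(II)(IK(SI))(I(IKI)(SK(KK)(SII)))(SK(KK)(SK(II)(IK(SI)))(I(IKI)(SK(KK)(SII))))
  →5  K(IK(SI))(II(IK(SI)))(I(IKI)(SK(KK)(SII)))(SK(KK)(SK(II)(IK(SI)))(I(IKI)(SK(KK)(SII))))
  →6  IK(SI)(I(IKI)(SK(KK)(SII)))(SK(KK)(SK(II)(IK(SI)))(I(IKI)(SK(KK)(SII))))

Answer: after 6 steps: IK(SI)(I(IKI)(SK(KK)(SII)))(SK(KK)(SK(II)(IK(SI)))(I(IKI)(SK(KK)(SII))))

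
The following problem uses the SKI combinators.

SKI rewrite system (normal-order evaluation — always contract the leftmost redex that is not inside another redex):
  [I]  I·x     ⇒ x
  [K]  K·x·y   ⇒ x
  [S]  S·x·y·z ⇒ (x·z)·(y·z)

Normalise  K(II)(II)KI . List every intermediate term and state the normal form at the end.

  start: K(II)(II)KI
  [1] IIKI
  [2] IKI
  [3] KI

Answer: normal form = KI  (in 3 steps)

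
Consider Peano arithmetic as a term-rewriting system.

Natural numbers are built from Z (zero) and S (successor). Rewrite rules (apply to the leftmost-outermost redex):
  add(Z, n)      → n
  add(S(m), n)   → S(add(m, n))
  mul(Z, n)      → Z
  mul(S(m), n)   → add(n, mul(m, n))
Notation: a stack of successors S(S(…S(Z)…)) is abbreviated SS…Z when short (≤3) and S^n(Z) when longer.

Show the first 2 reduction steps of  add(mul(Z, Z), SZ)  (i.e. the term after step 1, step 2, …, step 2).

Answer: after 2 steps: SZ

Derivation:
  start: add(mul(Z, Z), SZ)
  [1] add(Z, SZ)
  [2] SZ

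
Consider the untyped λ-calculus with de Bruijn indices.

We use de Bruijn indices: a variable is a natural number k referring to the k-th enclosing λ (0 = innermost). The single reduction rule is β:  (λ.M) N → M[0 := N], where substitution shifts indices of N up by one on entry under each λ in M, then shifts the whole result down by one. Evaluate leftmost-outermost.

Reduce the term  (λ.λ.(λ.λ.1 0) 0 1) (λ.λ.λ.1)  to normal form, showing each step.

Answer: normal form = λ.0 (λ.λ.λ.1)  (in 3 steps)

Derivation:
  start: (λ.λ.(λ.λ.1 0) 0 1) (λ.λ.λ.1)
  [1] λ.(λ.λ.1 0) 0 (λ.λ.λ.1)
  [2] λ.(λ.1 0) (λ.λ.λ.1)
  [3] λ.0 (λ.λ.λ.1)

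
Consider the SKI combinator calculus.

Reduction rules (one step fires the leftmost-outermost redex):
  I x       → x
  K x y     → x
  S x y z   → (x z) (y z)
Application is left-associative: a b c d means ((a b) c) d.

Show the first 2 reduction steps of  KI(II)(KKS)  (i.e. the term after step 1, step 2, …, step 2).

  start: KI(II)(KKS)
  [1] I(KKS)
  [2] KKS

Answer: after 2 steps: KKS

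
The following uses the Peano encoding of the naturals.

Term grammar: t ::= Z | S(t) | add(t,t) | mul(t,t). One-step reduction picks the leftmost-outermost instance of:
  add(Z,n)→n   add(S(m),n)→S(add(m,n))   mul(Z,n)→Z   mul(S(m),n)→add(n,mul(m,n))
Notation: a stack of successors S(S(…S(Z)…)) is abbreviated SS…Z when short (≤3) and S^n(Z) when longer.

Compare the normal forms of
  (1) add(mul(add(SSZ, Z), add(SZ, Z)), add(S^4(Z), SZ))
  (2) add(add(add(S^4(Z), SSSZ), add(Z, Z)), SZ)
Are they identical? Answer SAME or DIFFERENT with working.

Answer: DIFFERENT — A ⇓ S^7(Z), B ⇓ S^8(Z)

Derivation:
Term A:
  start: add(mul(add(SSZ, Z), add(SZ, Z)), add(S^4(Z), SZ))
  [1] add(mul(S(add(SZ, Z)), add(SZ, Z)), add(S^4(Z), SZ))
  [2] add(add(add(SZ, Z), mul(add(SZ, Z), add(SZ, Z))), add(S^4(Z), SZ))
  [3] add(add(S(add(Z, Z)), mul(add(SZ, Z), add(SZ, Z))), add(S^4(Z), SZ))
  [4] add(S(add(add(Z, Z), mul(add(SZ, Z), add(SZ, Z)))), add(S^4(Z), SZ))
  [5] S(add(add(add(Z, Z), mul(add(SZ, Z), add(SZ, Z))), add(S^4(Z), SZ)))
  [6] S(add(add(Z, mul(add(SZ, Z), add(SZ, Z))), add(S^4(Z), SZ)))
  [7] S(add(mul(add(SZ, Z), add(SZ, Z)), add(S^4(Z), SZ)))
  [8] S(add(mul(S(add(Z, Z)), add(SZ, Z)), add(S^4(Z), SZ)))
  [9] S(add(add(add(SZ, Z), mul(add(Z, Z), add(SZ, Z))), add(S^4(Z), SZ)))
  [10] S(add(add(S(add(Z, Z)), mul(add(Z, Z), add(SZ, Z))), add(S^4(Z), SZ)))
  [11] S(add(S(add(add(Z, Z), mul(add(Z, Z), add(SZ, Z)))), add(S^4(Z), SZ)))
  [12] S(S(add(add(add(Z, Z), mul(add(Z, Z), add(SZ, Z))), add(S^4(Z), SZ))))
  [13] S(S(add(add(Z, mul(add(Z, Z), add(SZ, Z))), add(S^4(Z), SZ))))
  [14] S(S(add(mul(add(Z, Z), add(SZ, Z)), add(S^4(Z), SZ))))
  [15] S(S(add(mul(Z, add(SZ, Z)), add(S^4(Z), SZ))))
  [16] S(S(add(Z, add(S^4(Z), SZ))))
  [17] S(S(add(S^4(Z), SZ)))
  [18] S(S(S(add(SSSZ, SZ))))
  [19] S(S(S(S(add(SSZ, SZ)))))
  [20] S(S(S(S(S(add(SZ, SZ))))))
  [21] S(S(S(S(S(S(add(Z, SZ)))))))
  [22] S^7(Z)

Term B:
  start: add(add(add(S^4(Z), SSSZ), add(Z, Z)), SZ)
  [1] add(add(S(add(SSSZ, SSSZ)), add(Z, Z)), SZ)
  [2] add(S(add(add(SSSZ, SSSZ), add(Z, Z))), SZ)
  [3] S(add(add(add(SSSZ, SSSZ), add(Z, Z)), SZ))
  [4] S(add(add(S(add(SSZ, SSSZ)), add(Z, Z)), SZ))
  [5] S(add(S(add(add(SSZ, SSSZ), add(Z, Z))), SZ))
  [6] S(S(add(add(add(SSZ, SSSZ), add(Z, Z)), SZ)))
  [7] S(S(add(add(S(add(SZ, SSSZ)), add(Z, Z)), SZ)))
  [8] S(S(add(S(add(add(SZ, SSSZ), add(Z, Z))), SZ)))
  [9] S(S(S(add(add(add(SZ, SSSZ), add(Z, Z)), SZ))))
  [10] S(S(S(add(add(S(add(Z, SSSZ)), add(Z, Z)), SZ))))
  [11] S(S(S(add(S(add(add(Z, SSSZ), add(Z, Z))), SZ))))
  [12] S(S(S(S(add(add(add(Z, SSSZ), add(Z, Z)), SZ)))))
  [13] S(S(S(S(add(add(SSSZ, add(Z, Z)), SZ)))))
  [14] S(S(S(S(add(S(add(SSZ, add(Z, Z))), SZ)))))
  [15] S(S(S(S(S(add(add(SSZ, add(Z, Z)), SZ))))))
  [16] S(S(S(S(S(add(S(add(SZ, add(Z, Z))), SZ))))))
  [17] S(S(S(S(S(S(add(add(SZ, add(Z, Z)), SZ)))))))
  [18] S(S(S(S(S(S(add(S(add(Z, add(Z, Z))), SZ)))))))
  [19] S(S(S(S(S(S(S(add(add(Z, add(Z, Z)), SZ))))))))
  [20] S(S(S(S(S(S(S(add(add(Z, Z), SZ))))))))
  [21] S(S(S(S(S(S(S(add(Z, SZ))))))))
  [22] S^8(Z)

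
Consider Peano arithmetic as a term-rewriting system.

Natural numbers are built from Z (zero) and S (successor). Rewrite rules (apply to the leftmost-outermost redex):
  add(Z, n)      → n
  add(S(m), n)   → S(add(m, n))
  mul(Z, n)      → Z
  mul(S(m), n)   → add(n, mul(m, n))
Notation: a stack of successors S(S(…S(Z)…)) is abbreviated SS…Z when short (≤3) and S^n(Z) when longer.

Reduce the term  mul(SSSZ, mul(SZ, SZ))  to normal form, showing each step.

Answer: normal form = SSSZ  (in 22 steps)

Derivation:
  start: mul(SSSZ, mul(SZ, SZ))
  →1  add(mul(SZ, SZ), mul(SSZ, mul(SZ, SZ)))
  →2  add(add(SZ, mul(Z, SZ)), mul(SSZ, mul(SZ, SZ)))
  →3  add(S(add(Z, mul(Z, SZ))), mul(SSZ, mul(SZ, SZ)))
  →4  S(add(add(Z, mul(Z, SZ)), mul(SSZ, mul(SZ, SZ))))
  →5  S(add(mul(Z, SZ), mul(SSZ, mul(SZ, SZ))))
  →6  S(add(Z, mul(SSZ, mul(SZ, SZ))))
  →7  S(mul(SSZ, mul(SZ, SZ)))
  →8  S(add(mul(SZ, SZ), mul(SZ, mul(SZ, SZ))))
  →9  S(add(add(SZ, mul(Z, SZ)), mul(SZ, mul(SZ, SZ))))
  →10  S(add(S(add(Z, mul(Z, SZ))), mul(SZ, mul(SZ, SZ))))
  →11  S(S(add(add(Z, mul(Z, SZ)), mul(SZ, mul(SZ, SZ)))))
  →12  S(S(add(mul(Z, SZ), mul(SZ, mul(SZ, SZ)))))
  →13  S(S(add(Z, mul(SZ, mul(SZ, SZ)))))
  →14  S(S(mul(SZ, mul(SZ, SZ))))
  →15  S(S(add(mul(SZ, SZ), mul(Z, mul(SZ, SZ)))))
  →16  S(S(add(add(SZ, mul(Z, SZ)), mul(Z, mul(SZ, SZ)))))
  →17  S(S(add(S(add(Z, mul(Z, SZ))), mul(Z, mul(SZ, SZ)))))
  →18  S(S(S(add(add(Z, mul(Z, SZ)), mul(Z, mul(SZ, SZ))))))
  →19  S(S(S(add(mul(Z, SZ), mul(Z, mul(SZ, SZ))))))
  →20  S(S(S(add(Z, mul(Z, mul(SZ, SZ))))))
  →21  S(S(S(mul(Z, mul(SZ, SZ)))))
  →22  SSSZ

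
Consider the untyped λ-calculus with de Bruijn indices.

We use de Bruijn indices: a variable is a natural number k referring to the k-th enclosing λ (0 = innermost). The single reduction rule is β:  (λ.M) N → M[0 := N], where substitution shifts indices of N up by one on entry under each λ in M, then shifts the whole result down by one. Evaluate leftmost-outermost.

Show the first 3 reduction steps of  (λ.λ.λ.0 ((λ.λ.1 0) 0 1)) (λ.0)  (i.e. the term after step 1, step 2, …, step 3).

Answer: after 3 steps: λ.λ.0 (0 1)

Reduction:
  start: (λ.λ.λ.0 ((λ.λ.1 0) 0 1)) (λ.0)
  step 1: λ.λ.0 ((λ.λ.1 0) 0 1)
  step 2: λ.λ.0 ((λ.1 0) 1)
  step 3: λ.λ.0 (0 1)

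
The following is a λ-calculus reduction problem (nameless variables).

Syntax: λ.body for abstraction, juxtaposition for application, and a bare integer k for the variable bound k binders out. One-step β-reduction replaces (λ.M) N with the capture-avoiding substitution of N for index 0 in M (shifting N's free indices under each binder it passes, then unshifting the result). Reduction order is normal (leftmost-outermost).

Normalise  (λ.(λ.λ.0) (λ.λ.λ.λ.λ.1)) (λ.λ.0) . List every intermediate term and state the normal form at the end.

  start: (λ.(λ.λ.0) (λ.λ.λ.λ.λ.1)) (λ.λ.0)
  [1] (λ.λ.0) (λ.λ.λ.λ.λ.1)
  [2] λ.0

Answer: normal form = λ.0  (in 2 steps)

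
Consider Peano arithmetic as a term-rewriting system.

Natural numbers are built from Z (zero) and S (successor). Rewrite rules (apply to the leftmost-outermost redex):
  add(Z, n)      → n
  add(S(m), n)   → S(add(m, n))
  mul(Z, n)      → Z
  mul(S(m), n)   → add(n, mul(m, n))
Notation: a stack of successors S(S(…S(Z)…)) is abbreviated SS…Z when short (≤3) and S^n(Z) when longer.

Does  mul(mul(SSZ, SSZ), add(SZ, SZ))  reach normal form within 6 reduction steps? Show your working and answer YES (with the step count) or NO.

  start: mul(mul(SSZ, SSZ), add(SZ, SZ))
  step 1: mul(add(SSZ, mul(SZ, SSZ)), add(SZ, SZ))
  step 2: mul(S(add(SZ, mul(SZ, SSZ))), add(SZ, SZ))
  step 3: add(add(SZ, SZ), mul(add(SZ, mul(SZ, SSZ)), add(SZ, SZ)))
  step 4: add(S(add(Z, SZ)), mul(add(SZ, mul(SZ, SSZ)), add(SZ, SZ)))
  step 5: S(add(add(Z, SZ), mul(add(SZ, mul(SZ, SSZ)), add(SZ, SZ))))
  step 6: S(add(SZ, mul(add(SZ, mul(SZ, SSZ)), add(SZ, SZ))))

Answer: NO — after 6 steps the term is S(add(SZ, mul(add(SZ, mul(SZ, SSZ)), add(SZ, SZ)))), not yet normal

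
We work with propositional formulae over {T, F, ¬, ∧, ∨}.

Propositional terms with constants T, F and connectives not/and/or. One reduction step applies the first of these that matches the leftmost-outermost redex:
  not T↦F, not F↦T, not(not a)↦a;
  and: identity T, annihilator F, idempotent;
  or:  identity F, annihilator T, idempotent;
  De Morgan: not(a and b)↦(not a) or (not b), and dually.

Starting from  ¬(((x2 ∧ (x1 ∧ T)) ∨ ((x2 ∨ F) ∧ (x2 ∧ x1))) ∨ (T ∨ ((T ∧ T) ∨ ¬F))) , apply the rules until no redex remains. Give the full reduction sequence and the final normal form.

Answer: normal form = F  (in 15 steps)

Working:
  start: ¬(((x2 ∧ (x1 ∧ T)) ∨ ((x2 ∨ F) ∧ (x2 ∧ x1))) ∨ (T ∨ ((T ∧ T) ∨ ¬F)))
  [1] ¬((x2 ∧ (x1 ∧ T)) ∨ ((x2 ∨ F) ∧ (x2 ∧ x1))) ∧ ¬(T ∨ ((T ∧ T) ∨ ¬F))
  [2] (¬(x2 ∧ (x1 ∧ T)) ∧ ¬((x2 ∨ F) ∧ (x2 ∧ x1))) ∧ ¬(T ∨ ((T ∧ T) ∨ ¬F))
  [3] ((¬x2 ∨ ¬(x1 ∧ T)) ∧ ¬((x2 ∨ F) ∧ (x2 ∧ x1))) ∧ ¬(T ∨ ((T ∧ T) ∨ ¬F))
  [4] ((¬x2 ∨ (¬x1 ∨ ¬T)) ∧ ¬((x2 ∨ F) ∧ (x2 ∧ x1))) ∧ ¬(T ∨ ((T ∧ T) ∨ ¬F))
  [5] ((¬x2 ∨ (¬x1 ∨ F)) ∧ ¬((x2 ∨ F) ∧ (x2 ∧ x1))) ∧ ¬(T ∨ ((T ∧ T) ∨ ¬F))
  [6] ((¬x2 ∨ ¬x1) ∧ ¬((x2 ∨ F) ∧ (x2 ∧ x1))) ∧ ¬(T ∨ ((T ∧ T) ∨ ¬F))
  [7] ((¬x2 ∨ ¬x1) ∧ (¬(x2 ∨ F) ∨ ¬(x2 ∧ x1))) ∧ ¬(T ∨ ((T ∧ T) ∨ ¬F))
  [8] ((¬x2 ∨ ¬x1) ∧ ((¬x2 ∧ ¬F) ∨ ¬(x2 ∧ x1))) ∧ ¬(T ∨ ((T ∧ T) ∨ ¬F))
  [9] ((¬x2 ∨ ¬x1) ∧ ((¬x2 ∧ T) ∨ ¬(x2 ∧ x1))) ∧ ¬(T ∨ ((T ∧ T) ∨ ¬F))
  [10] ((¬x2 ∨ ¬x1) ∧ (¬x2 ∨ ¬(x2 ∧ x1))) ∧ ¬(T ∨ ((T ∧ T) ∨ ¬F))
  [11] ((¬x2 ∨ ¬x1) ∧ (¬x2 ∨ (¬x2 ∨ ¬x1))) ∧ ¬(T ∨ ((T ∧ T) ∨ ¬F))
  [12] ((¬x2 ∨ ¬x1) ∧ (¬x2 ∨ (¬x2 ∨ ¬x1))) ∧ (¬T ∧ ¬((T ∧ T) ∨ ¬F))
  [13] ((¬x2 ∨ ¬x1) ∧ (¬x2 ∨ (¬x2 ∨ ¬x1))) ∧ (F ∧ ¬((T ∧ T) ∨ ¬F))
  [14] ((¬x2 ∨ ¬x1) ∧ (¬x2 ∨ (¬x2 ∨ ¬x1))) ∧ F
  [15] F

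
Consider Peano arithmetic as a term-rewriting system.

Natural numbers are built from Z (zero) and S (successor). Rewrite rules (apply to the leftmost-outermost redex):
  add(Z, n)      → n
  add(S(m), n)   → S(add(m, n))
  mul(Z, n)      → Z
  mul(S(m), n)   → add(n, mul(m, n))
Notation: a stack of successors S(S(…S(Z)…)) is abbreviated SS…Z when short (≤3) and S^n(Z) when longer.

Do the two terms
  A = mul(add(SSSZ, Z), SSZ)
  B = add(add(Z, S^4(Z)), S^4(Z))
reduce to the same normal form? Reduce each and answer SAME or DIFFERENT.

Term A:
  start: mul(add(SSSZ, Z), SSZ)
  [1] mul(S(add(SSZ, Z)), SSZ)
  [2] add(SSZ, mul(add(SSZ, Z), SSZ))
  [3] S(add(SZ, mul(add(SSZ, Z), SSZ)))
  [4] S(S(add(Z, mul(add(SSZ, Z), SSZ))))
  [5] S(S(mul(add(SSZ, Z), SSZ)))
  [6] S(S(mul(S(add(SZ, Z)), SSZ)))
  [7] S(S(add(SSZ, mul(add(SZ, Z), SSZ))))
  [8] S(S(S(add(SZ, mul(add(SZ, Z), SSZ)))))
  [9] S(S(S(S(add(Z, mul(add(SZ, Z), SSZ))))))
  [10] S(S(S(S(mul(add(SZ, Z), SSZ)))))
  [11] S(S(S(S(mul(S(add(Z, Z)), SSZ)))))
  [12] S(S(S(S(add(SSZ, mul(add(Z, Z), SSZ))))))
  [13] S(S(S(S(S(add(SZ, mul(add(Z, Z), SSZ)))))))
  [14] S(S(S(S(S(S(add(Z, mul(add(Z, Z), SSZ))))))))
  [15] S(S(S(S(S(S(mul(add(Z, Z), SSZ)))))))
  [16] S(S(S(S(S(S(mul(Z, SSZ)))))))
  [17] S^6(Z)

Term B:
  start: add(add(Z, S^4(Z)), S^4(Z))
  [1] add(S^4(Z), S^4(Z))
  [2] S(add(SSSZ, S^4(Z)))
  [3] S(S(add(SSZ, S^4(Z))))
  [4] S(S(S(add(SZ, S^4(Z)))))
  [5] S(S(S(S(add(Z, S^4(Z))))))
  [6] S^8(Z)

Answer: DIFFERENT — A ⇓ S^6(Z), B ⇓ S^8(Z)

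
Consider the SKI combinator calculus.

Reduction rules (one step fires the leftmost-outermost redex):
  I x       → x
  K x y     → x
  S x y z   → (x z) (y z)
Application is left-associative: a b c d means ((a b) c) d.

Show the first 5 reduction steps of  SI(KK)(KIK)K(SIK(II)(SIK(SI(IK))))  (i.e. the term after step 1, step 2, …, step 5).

Answer: after 5 steps: KK(SIK(II)(SIK(SI(IK))))

Working:
  start: SI(KK)(KIK)K(SIK(II)(SIK(SI(IK))))
  step 1: I(KIK)(KK(KIK))K(SIK(II)(SIK(SI(IK))))
  step 2: KIK(KK(KIK))K(SIK(II)(SIK(SI(IK))))
  step 3: I(KK(KIK))K(SIK(II)(SIK(SI(IK))))
  step 4: KK(KIK)K(SIK(II)(SIK(SI(IK))))
  step 5: KK(SIK(II)(SIK(SI(IK))))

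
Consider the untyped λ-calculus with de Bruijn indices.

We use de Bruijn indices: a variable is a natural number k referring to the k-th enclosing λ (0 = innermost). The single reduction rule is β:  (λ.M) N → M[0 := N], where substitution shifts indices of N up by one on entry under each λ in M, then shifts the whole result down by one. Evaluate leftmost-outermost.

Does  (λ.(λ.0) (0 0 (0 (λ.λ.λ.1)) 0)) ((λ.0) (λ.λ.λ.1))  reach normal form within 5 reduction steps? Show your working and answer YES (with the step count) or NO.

Answer: NO — after 5 steps the term is (λ.(λ.0) (λ.λ.λ.1) (λ.λ.λ.1)) ((λ.0) (λ.λ.λ.1)), not yet normal

Derivation:
  start: (λ.(λ.0) (0 0 (0 (λ.λ.λ.1)) 0)) ((λ.0) (λ.λ.λ.1))
  →1  (λ.0) ((λ.0) (λ.λ.λ.1) ((λ.0) (λ.λ.λ.1)) ((λ.0) (λ.λ.λ.1) (λ.λ.λ.1)) ((λ.0) (λ.λ.λ.1)))
  →2  (λ.0) (λ.λ.λ.1) ((λ.0) (λ.λ.λ.1)) ((λ.0) (λ.λ.λ.1) (λ.λ.λ.1)) ((λ.0) (λ.λ.λ.1))
  →3  (λ.λ.λ.1) ((λ.0) (λ.λ.λ.1)) ((λ.0) (λ.λ.λ.1) (λ.λ.λ.1)) ((λ.0) (λ.λ.λ.1))
  →4  (λ.λ.1) ((λ.0) (λ.λ.λ.1) (λ.λ.λ.1)) ((λ.0) (λ.λ.λ.1))
  →5  (λ.(λ.0) (λ.λ.λ.1) (λ.λ.λ.1)) ((λ.0) (λ.λ.λ.1))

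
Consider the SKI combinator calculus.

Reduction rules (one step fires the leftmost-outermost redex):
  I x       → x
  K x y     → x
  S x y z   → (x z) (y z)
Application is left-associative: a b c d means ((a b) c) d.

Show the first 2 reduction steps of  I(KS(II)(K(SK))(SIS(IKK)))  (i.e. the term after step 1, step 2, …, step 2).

  start: I(KS(II)(K(SK))(SIS(IKK)))
  step 1: KS(II)(K(SK))(SIS(IKK))
  step 2: S(K(SK))(SIS(IKK))

Answer: after 2 steps: S(K(SK))(SIS(IKK))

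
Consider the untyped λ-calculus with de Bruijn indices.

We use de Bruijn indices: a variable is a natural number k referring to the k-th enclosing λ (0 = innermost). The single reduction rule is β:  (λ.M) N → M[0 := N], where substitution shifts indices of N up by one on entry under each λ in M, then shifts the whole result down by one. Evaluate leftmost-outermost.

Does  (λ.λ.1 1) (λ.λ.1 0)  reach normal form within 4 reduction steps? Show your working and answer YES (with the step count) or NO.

Answer: YES — reaches normal form λ.λ.λ.1 0 in 3 ≤ 4 steps

Reduction:
  start: (λ.λ.1 1) (λ.λ.1 0)
  step 1: λ.(λ.λ.1 0) (λ.λ.1 0)
  step 2: λ.λ.(λ.λ.1 0) 0
  step 3: λ.λ.λ.1 0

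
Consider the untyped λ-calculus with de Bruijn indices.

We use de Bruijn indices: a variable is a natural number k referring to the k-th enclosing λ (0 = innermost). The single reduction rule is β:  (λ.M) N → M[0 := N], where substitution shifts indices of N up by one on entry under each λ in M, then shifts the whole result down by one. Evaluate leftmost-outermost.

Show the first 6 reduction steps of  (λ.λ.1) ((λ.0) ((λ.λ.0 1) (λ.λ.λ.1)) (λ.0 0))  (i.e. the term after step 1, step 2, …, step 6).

Answer: after 6 steps: λ.λ.λ.1

Reduction:
  start: (λ.λ.1) ((λ.0) ((λ.λ.0 1) (λ.λ.λ.1)) (λ.0 0))
  step 1: λ.(λ.0) ((λ.λ.0 1) (λ.λ.λ.1)) (λ.0 0)
  step 2: λ.(λ.λ.0 1) (λ.λ.λ.1) (λ.0 0)
  step 3: λ.(λ.0 (λ.λ.λ.1)) (λ.0 0)
  step 4: λ.(λ.0 0) (λ.λ.λ.1)
  step 5: λ.(λ.λ.λ.1) (λ.λ.λ.1)
  step 6: λ.λ.λ.1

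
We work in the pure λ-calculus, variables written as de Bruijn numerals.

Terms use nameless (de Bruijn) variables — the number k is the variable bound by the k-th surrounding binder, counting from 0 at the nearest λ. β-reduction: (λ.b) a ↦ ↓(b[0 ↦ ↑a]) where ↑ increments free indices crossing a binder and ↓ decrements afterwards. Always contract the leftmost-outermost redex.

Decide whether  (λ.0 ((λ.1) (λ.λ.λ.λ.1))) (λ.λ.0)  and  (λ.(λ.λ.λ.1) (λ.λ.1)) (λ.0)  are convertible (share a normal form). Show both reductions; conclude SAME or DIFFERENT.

Term A:
  start: (λ.0 ((λ.1) (λ.λ.λ.λ.1))) (λ.λ.0)
  →1  (λ.λ.0) ((λ.λ.λ.0) (λ.λ.λ.λ.1))
  →2  λ.0

Term B:
  start: (λ.(λ.λ.λ.1) (λ.λ.1)) (λ.0)
  →1  (λ.λ.λ.1) (λ.λ.1)
  →2  λ.λ.1

Answer: DIFFERENT — A ⇓ λ.0, B ⇓ λ.λ.1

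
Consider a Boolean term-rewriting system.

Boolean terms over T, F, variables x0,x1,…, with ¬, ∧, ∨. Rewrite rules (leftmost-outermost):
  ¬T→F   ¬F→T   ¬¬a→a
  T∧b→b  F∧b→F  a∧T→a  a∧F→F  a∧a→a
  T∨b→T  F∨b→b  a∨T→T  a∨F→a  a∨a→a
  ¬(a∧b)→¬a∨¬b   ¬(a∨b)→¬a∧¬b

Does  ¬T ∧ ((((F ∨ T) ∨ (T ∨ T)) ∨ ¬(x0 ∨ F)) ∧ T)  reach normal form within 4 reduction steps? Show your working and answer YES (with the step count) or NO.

Answer: YES — reaches normal form F in 2 ≤ 4 steps

Working:
  start: ¬T ∧ ((((F ∨ T) ∨ (T ∨ T)) ∨ ¬(x0 ∨ F)) ∧ T)
  step 1: F ∧ ((((F ∨ T) ∨ (T ∨ T)) ∨ ¬(x0 ∨ F)) ∧ T)
  step 2: F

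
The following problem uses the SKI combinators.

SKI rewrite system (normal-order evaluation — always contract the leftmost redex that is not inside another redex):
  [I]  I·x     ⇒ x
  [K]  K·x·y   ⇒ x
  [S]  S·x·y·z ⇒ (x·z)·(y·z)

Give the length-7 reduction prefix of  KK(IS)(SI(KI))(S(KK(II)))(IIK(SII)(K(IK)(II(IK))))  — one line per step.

Answer: after 7 steps: SII(KI(IIK(SII)(K(IK)(II(IK)))))

Reduction:
  start: KK(IS)(SI(KI))(S(KK(II)))(IIK(SII)(K(IK)(II(IK))))
  step 1: K(SI(KI))(S(KK(II)))(IIK(SII)(K(IK)(II(IK))))
  step 2: SI(KI)(IIK(SII)(K(IK)(II(IK))))
  step 3: I(IIK(SII)(K(IK)(II(IK))))(KI(IIK(SII)(K(IK)(II(IK)))))
  step 4: IIK(SII)(K(IK)(II(IK)))(KI(IIK(SII)(K(IK)(II(IK)))))
  step 5: IK(SII)(K(IK)(II(IK)))(KI(IIK(SII)(K(IK)(II(IK)))))
  step 6: K(SII)(K(IK)(II(IK)))(KI(IIK(SII)(K(IK)(II(IK)))))
  step 7: SII(KI(IIK(SII)(K(IK)(II(IK)))))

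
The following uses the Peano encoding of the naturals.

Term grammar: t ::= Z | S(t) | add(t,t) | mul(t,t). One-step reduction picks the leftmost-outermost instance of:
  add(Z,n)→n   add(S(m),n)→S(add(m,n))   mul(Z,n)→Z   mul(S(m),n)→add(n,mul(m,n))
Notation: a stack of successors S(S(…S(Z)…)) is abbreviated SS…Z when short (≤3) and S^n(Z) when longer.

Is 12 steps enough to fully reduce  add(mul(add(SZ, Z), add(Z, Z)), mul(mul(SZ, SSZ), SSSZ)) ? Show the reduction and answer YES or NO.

  start: add(mul(add(SZ, Z), add(Z, Z)), mul(mul(SZ, SSZ), SSSZ))
  [1] add(mul(S(add(Z, Z)), add(Z, Z)), mul(mul(SZ, SSZ), SSSZ))
  [2] add(add(add(Z, Z), mul(add(Z, Z), add(Z, Z))), mul(mul(SZ, SSZ), SSSZ))
  [3] add(add(Z, mul(add(Z, Z), add(Z, Z))), mul(mul(SZ, SSZ), SSSZ))
  [4] add(mul(add(Z, Z), add(Z, Z)), mul(mul(SZ, SSZ), SSSZ))
  [5] add(mul(Z, add(Z, Z)), mul(mul(SZ, SSZ), SSSZ))
  [6] add(Z, mul(mul(SZ, SSZ), SSSZ))
  [7] mul(mul(SZ, SSZ), SSSZ)
  [8] mul(add(SSZ, mul(Z, SSZ)), SSSZ)
  [9] mul(S(add(SZ, mul(Z, SSZ))), SSSZ)
  [10] add(SSSZ, mul(add(SZ, mul(Z, SSZ)), SSSZ))
  [11] S(add(SSZ, mul(add(SZ, mul(Z, SSZ)), SSSZ)))
  [12] S(S(add(SZ, mul(add(SZ, mul(Z, SSZ)), SSSZ))))

Answer: NO — after 12 steps the term is S(S(add(SZ, mul(add(SZ, mul(Z, SSZ)), SSSZ)))), not yet normal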